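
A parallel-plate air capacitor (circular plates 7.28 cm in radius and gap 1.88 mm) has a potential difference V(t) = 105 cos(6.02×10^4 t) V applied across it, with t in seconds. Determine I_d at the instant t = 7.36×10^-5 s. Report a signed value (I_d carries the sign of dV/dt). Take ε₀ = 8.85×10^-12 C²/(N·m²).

C = ε₀A/d = (8.85×10^-12)(0.01665)/(1.88×10^-3) = 7.838×10^-11 F. dV/dt = V₀ω·−sin(ωt); at ωt = 4.43072 rad this factor is 0.9606.
I_d = C dV/dt = (7.838×10^-11)(105)(6.02×10^4)(0.9606) = 4.76×10^-4 A.

4.76×10^-4 A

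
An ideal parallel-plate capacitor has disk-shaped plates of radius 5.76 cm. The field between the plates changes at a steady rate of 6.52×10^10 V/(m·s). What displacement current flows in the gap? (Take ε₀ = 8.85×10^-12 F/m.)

With a uniform field, Φ_E = EA, so I_d = ε₀ A dE/dt = 6.01×10^-3 A.

6.01×10^-3 A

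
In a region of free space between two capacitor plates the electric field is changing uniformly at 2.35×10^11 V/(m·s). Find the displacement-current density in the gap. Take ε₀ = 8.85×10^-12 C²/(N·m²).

2.08 A/m²

J_d = ε₀ dE/dt = (8.85×10^-12)(2.35×10^11) = 2.08 A/m².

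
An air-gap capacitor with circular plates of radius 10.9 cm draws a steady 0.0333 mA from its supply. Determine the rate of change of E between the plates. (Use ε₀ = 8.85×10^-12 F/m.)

1.01×10^8 V/(m·s)

Charge continuity gives I_d = I = 3.33×10^-5 A between the plates.
Since I_d = ε₀ A dE/dt, dE/dt = I_d/(ε₀A) = (3.33×10^-5)/((8.85×10^-12)(0.03733)) = 1.01×10^8 V/(m·s).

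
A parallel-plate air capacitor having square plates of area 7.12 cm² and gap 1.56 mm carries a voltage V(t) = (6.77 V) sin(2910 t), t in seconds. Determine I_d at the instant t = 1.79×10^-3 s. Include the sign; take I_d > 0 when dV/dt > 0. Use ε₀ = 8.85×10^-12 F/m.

3.79×10^-8 A

dE/dt = (V₀ω/d)·cos(ωt) with ωt = 5.2089 rad: (6.77)(2910)(0.4764)/(1.56×10^-3) = 6.016×10^6 V/(m·s).
I_d = ε₀ A dE/dt = (8.85×10^-12)(7.12×10^-4)(6.016×10^6) = 3.79×10^-8 A.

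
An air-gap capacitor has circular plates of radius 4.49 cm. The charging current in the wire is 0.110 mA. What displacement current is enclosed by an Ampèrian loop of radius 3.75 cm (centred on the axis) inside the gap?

7.67×10^-5 A

By continuity the displacement current in the gap matches the conduction current: I_d = 1.10×10^-4 A.
Through an area πr² the displacement current is I_d·(πr²/πR²) = I_d (r/R)² = 7.67×10^-5 A.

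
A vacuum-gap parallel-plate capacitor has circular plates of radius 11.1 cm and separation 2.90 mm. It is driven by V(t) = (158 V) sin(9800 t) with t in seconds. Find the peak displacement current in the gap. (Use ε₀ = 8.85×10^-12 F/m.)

1.83×10^-4 A

(dE/dt)_max = V₀ω/d = 5.339×10^8 V/(m·s); ω = 9800 rad/s.
I_d,max = ε₀ A (dE/dt)_max = (8.85×10^-12)(0.03871)(5.339×10^8) = 1.83×10^-4 A.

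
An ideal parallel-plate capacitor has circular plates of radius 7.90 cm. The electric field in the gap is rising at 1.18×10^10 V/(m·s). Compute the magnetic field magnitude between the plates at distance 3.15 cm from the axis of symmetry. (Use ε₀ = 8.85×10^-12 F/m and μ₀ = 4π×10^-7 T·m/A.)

I_d = ε₀ dΦ_E/dt = ε₀ πR² (dE/dt) = (8.85×10^-12)(0.01961)(1.18×10^10) = 2.048×10^-3 A through the full plate area.
∮B·dl = μ₀ I_d,enc with I_d,enc = I_d r²/R² = 3.256×10^-4 A; so B = μ₀ I_d,enc/(2πr) = 2.07×10^-9 T.

2.07×10^-9 T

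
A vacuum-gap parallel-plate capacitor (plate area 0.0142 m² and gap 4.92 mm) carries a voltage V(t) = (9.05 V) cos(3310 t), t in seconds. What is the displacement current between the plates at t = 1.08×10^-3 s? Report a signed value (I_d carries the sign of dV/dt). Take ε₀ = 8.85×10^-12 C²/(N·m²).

3.21×10^-7 A

dV/dt = (9.05)(3310)·−sin(3.5748) = 1.257×10^4 V/s.
I_d = C dV/dt with C = ε₀A/d = (8.85×10^-12)(0.0142)/(4.92×10^-3) = 2.554×10^-11 F, so I_d = (2.554×10^-11)(1.257×10^4) = 3.21×10^-7 A.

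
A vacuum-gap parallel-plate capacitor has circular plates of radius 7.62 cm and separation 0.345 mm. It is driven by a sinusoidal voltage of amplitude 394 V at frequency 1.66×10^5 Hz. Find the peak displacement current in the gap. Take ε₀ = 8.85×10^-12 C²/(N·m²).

(dE/dt)_max = V₀ω/d = 1.191×10^12 V/(m·s); ω = 2πf = 1.043×10^6 rad/s.
I_d,max = ε₀ A (dE/dt)_max = (8.85×10^-12)(0.01824)(1.191×10^12) = 0.192 A.

0.192 A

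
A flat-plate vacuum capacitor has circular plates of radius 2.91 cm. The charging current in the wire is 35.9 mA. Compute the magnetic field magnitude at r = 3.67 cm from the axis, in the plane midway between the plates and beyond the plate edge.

1.96×10^-7 T

Between the plates the displacement current equals the wire current: I_d = 35.9 mA = 0.0359 A.
With r > R the enclosed displacement current is the full I_d; B = μ₀ I_d / (2πr) = 1.96×10^-7 T.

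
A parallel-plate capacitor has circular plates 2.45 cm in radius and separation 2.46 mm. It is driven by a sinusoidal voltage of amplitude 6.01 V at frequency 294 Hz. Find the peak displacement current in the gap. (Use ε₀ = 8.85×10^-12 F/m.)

7.53×10^-8 A

The displacement current equals the conduction current C dV/dt, which peaks at C V₀ ω.
With C = ε₀A/d = (8.85×10^-12)(1.886×10^-3)/(2.46×10^-3) = 6.785×10^-12 F and ω = 2πf = 1847 rad/s, I_d,max = (6.785×10^-12)(6.01)(1847) = 7.53×10^-8 A.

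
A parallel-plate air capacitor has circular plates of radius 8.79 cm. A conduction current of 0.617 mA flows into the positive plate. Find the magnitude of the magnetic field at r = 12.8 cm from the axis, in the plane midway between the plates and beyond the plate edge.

9.64×10^-10 T

No conduction current crosses the gap, so I_d there equals the 6.17×10^-4 A in the leads.
With r > R the enclosed displacement current is the full I_d; B = μ₀ I_d / (2πr) = 9.64×10^-10 T.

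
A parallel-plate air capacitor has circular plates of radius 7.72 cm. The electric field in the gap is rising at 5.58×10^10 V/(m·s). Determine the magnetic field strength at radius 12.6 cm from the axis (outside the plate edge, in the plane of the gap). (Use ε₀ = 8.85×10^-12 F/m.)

I_d = ε₀ dΦ_E/dt = ε₀ πR² (dE/dt) = (8.85×10^-12)(0.01872)(5.58×10^10) = 9.244×10^-3 A through the full plate area.
Outside the plates the loop encloses all of I_d, so B·2πr = μ₀ I_d and B = 1.47×10^-8 T.

1.47×10^-8 T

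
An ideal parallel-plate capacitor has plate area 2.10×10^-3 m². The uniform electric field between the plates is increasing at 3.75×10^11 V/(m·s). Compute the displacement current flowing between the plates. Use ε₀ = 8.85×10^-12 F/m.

I_d = ε₀ A (dE/dt) = (8.85×10^-12)(2.10×10^-3 m²)(3.75×10^11) = 6.97×10^-3 A.

6.97×10^-3 A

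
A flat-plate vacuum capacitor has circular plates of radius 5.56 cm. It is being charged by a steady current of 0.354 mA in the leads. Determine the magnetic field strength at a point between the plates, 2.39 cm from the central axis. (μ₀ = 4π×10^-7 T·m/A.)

5.47×10^-10 T

Between the plates the displacement current equals the wire current: I_d = 0.354 mA = 3.54×10^-4 A.
∮B·dl = μ₀ I_d,enc with I_d,enc = I_d r²/R² = 6.541×10^-5 A; so B = μ₀ I_d,enc/(2πr) = 5.47×10^-10 T.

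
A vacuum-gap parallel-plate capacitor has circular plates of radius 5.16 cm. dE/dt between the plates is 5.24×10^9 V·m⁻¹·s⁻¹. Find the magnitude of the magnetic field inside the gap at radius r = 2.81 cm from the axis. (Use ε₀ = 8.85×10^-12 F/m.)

Through the whole plate area (πR² = 8.365×10^-3 m²), I_d = ε₀ πR² dE/dt = 3.879×10^-4 A.
∮B·dl = μ₀ I_d,enc with I_d,enc = I_d r²/R² = 1.150×10^-4 A; so B = μ₀ I_d,enc/(2πr) = 8.19×10^-10 T.

8.19×10^-10 T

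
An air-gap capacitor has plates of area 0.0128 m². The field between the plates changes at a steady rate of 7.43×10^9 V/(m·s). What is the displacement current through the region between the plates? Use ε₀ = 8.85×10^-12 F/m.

8.42×10^-4 A

With a uniform field, Φ_E = EA, so I_d = ε₀ A dE/dt = 8.42×10^-4 A.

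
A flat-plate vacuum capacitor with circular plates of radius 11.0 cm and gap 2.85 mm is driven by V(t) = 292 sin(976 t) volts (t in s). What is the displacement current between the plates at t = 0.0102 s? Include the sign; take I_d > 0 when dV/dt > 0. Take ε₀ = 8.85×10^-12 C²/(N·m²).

-2.90×10^-5 A

dE/dt = (V₀ω/d)·cos(ωt) with ωt = 9.9552 rad: (292)(976)(-0.8626)/(2.85×10^-3) = -8.626×10^7 V/(m·s).
I_d = ε₀ A dE/dt = (8.85×10^-12)(0.03801)(-8.626×10^7) = -2.90×10^-5 A.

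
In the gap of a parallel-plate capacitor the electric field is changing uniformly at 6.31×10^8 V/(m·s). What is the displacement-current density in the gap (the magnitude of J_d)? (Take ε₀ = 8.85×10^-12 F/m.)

5.58×10^-3 A/m²

The displacement-current density is ε₀ ∂E/∂t = (8.85×10^-12)(6.31×10^8) = 5.58×10^-3 A/m².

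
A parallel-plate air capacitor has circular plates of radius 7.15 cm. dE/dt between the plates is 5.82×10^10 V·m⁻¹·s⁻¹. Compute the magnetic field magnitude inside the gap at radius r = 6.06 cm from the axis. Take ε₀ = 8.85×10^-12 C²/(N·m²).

1.96×10^-8 T

I_d = ε₀ dΦ_E/dt = ε₀ πR² (dE/dt) = (8.85×10^-12)(0.01606)(5.82×10^10) = 8.272×10^-3 A through the full plate area.
An Ampèrian loop of radius r encloses a fraction (r/R)² of I_d. Then B·2πr = μ₀ I_d (r/R)², giving B = μ₀ I_d r/(2πR²) = 1.96×10^-8 T.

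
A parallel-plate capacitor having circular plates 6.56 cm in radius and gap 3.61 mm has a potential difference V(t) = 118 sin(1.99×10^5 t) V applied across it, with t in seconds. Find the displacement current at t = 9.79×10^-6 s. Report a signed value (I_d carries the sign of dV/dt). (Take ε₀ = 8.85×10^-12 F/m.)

-2.87×10^-4 A

C = ε₀A/d = (8.85×10^-12)(0.01352)/(3.61×10^-3) = 3.314×10^-11 F. dV/dt = V₀ω·cos(ωt); at ωt = 1.94821 rad this factor is -0.3685.
I_d = C dV/dt = (3.314×10^-11)(118)(1.99×10^5)(-0.3685) = -2.87×10^-4 A.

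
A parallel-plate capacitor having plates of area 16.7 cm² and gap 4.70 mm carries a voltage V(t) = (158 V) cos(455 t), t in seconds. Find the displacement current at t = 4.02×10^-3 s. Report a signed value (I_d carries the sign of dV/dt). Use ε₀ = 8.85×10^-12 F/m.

C = ε₀A/d = (8.85×10^-12)(1.67×10^-3)/(4.70×10^-3) = 3.145×10^-12 F. dV/dt = V₀ω·−sin(ωt); at ωt = 1.8291 rad this factor is -0.9668.
I_d = C dV/dt = (3.145×10^-12)(158)(455)(-0.9668) = -2.19×10^-7 A.

-2.19×10^-7 A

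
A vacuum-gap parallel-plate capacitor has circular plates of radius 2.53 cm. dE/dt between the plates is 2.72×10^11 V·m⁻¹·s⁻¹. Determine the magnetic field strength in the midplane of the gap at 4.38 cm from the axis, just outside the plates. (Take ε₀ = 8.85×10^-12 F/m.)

2.21×10^-8 T

Through the whole plate area (πR² = 2.011×10^-3 m²), I_d = ε₀ πR² dE/dt = 4.841×10^-3 A.
Outside the plates the loop encloses all of I_d, so B·2πr = μ₀ I_d and B = 2.21×10^-8 T.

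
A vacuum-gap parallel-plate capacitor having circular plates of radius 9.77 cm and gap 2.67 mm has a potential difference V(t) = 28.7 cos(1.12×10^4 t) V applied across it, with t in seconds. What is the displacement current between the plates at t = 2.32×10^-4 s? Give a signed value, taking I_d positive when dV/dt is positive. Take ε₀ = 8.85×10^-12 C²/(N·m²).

-1.65×10^-5 A

dE/dt = (V₀ω/d)·−sin(ωt) with ωt = 2.5984 rad: (28.7)(1.12×10^4)(-0.5169)/(2.67×10^-3) = -6.223×10^7 V/(m·s).
I_d = ε₀ A dE/dt = (8.85×10^-12)(0.02999)(-6.223×10^7) = -1.65×10^-5 A.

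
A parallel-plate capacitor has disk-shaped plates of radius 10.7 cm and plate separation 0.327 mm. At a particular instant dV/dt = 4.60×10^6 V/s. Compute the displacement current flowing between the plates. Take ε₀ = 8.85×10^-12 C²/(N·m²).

E = V/d so dE/dt = (dV/dt)/d = 1.407×10^10 V/(m·s), and I_d = ε₀ A dE/dt = (8.85×10^-12)(0.03597)(1.407×10^10) = 4.48×10^-3 A.

4.48×10^-3 A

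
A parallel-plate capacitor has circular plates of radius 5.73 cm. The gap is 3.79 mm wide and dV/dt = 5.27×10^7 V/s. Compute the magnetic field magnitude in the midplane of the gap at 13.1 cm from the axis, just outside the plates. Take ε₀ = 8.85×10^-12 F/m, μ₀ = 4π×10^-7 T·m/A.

With E = V/d, dE/dt = 1.391×10^10 V/(m·s) and πR² = 0.01031 m², giving I_d = ε₀ πR² dE/dt = 1.269×10^-3 A.
For r ≥ R the full I_d is enclosed: B = μ₀ I_d/(2πr) = (4π×10^-7)(1.269×10^-3)/(2π·0.131) = 1.94×10^-9 T.

1.94×10^-9 T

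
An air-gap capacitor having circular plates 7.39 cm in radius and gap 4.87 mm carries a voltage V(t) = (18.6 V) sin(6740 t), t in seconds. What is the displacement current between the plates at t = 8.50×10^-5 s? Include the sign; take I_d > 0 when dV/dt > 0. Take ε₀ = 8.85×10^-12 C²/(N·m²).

3.28×10^-6 A

C = ε₀A/d = (8.85×10^-12)(0.01716)/(4.87×10^-3) = 3.118×10^-11 F. dV/dt = V₀ω·cos(ωt); at ωt = 0.5729 rad this factor is 0.8403.
I_d = C dV/dt = (3.118×10^-11)(18.6)(6740)(0.8403) = 3.28×10^-6 A.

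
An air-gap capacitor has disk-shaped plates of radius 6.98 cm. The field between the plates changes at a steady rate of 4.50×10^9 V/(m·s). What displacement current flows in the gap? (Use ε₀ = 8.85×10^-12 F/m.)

6.10×10^-4 A

The displacement current is ε₀ times dΦ_E/dt = ε₀ A dE/dt = (8.85×10^-12)(0.01531)(4.50×10^9) = 6.10×10^-4 A.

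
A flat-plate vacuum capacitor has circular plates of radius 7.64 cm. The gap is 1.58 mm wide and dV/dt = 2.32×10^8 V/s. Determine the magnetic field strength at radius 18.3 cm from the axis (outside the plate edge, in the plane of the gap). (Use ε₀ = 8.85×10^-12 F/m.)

With E = V/d, dE/dt = 1.468×10^11 V/(m·s) and πR² = 0.01834 m², giving I_d = ε₀ πR² dE/dt = 0.02383 A.
For r ≥ R the full I_d is enclosed: B = μ₀ I_d/(2πr) = (4π×10^-7)(0.02383)/(2π·0.183) = 2.60×10^-8 T.

2.60×10^-8 T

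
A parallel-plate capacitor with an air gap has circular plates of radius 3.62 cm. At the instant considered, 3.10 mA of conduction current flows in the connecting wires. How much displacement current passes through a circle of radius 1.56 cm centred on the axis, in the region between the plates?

Between the plates the displacement current equals the wire current: I_d = 3.10 mA = 3.10×10^-3 A.
The field is uniform, so I_d,enc = I_d (r/R)² = (3.10×10^-3)(1.56/3.62)² = 5.76×10^-4 A.

5.76×10^-4 A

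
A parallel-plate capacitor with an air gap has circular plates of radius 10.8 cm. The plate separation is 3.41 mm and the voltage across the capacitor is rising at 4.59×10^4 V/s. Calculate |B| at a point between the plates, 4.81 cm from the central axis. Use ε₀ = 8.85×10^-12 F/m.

3.60×10^-12 T

dE/dt = (dV/dt)/d = 1.346×10^7 V/(m·s); I_d = ε₀(πR²)(dE/dt) = (8.85×10^-12)(0.03664)(1.346×10^7) = 4.365×10^-6 A.
An Ampèrian loop of radius r encloses a fraction (r/R)² of I_d. Then B·2πr = μ₀ I_d (r/R)², giving B = μ₀ I_d r/(2πR²) = 3.60×10^-12 T.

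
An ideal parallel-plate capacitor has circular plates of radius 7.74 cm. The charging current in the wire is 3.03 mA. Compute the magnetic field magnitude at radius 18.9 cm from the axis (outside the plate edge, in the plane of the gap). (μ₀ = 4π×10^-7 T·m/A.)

Between the plates the displacement current equals the wire current: I_d = 3.03 mA = 3.03×10^-3 A.
With r > R the enclosed displacement current is the full I_d; B = μ₀ I_d / (2πr) = 3.21×10^-9 T.

3.21×10^-9 T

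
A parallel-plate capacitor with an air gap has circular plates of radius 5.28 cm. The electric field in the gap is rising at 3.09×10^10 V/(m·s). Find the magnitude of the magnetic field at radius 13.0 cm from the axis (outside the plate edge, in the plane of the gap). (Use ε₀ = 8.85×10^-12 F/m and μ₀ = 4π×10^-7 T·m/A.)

I_d = ε₀ dΦ_E/dt = ε₀ πR² (dE/dt) = (8.85×10^-12)(8.758×10^-3)(3.09×10^10) = 2.395×10^-3 A through the full plate area.
With r > R the enclosed displacement current is the full I_d; B = μ₀ I_d / (2πr) = 3.68×10^-9 T.

3.68×10^-9 T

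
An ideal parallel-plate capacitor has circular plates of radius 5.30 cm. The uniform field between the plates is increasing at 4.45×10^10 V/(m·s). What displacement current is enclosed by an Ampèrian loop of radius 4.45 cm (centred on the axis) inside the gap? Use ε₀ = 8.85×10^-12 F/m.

2.45×10^-3 A

I_d = ε₀ dΦ_E/dt = ε₀ πR² (dE/dt) = (8.85×10^-12)(8.825×10^-3)(4.45×10^10) = 3.476×10^-3 A through the full plate area.
The field is uniform, so I_d,enc = I_d (r/R)² = (3.476×10^-3)(4.45/5.30)² = 2.45×10^-3 A.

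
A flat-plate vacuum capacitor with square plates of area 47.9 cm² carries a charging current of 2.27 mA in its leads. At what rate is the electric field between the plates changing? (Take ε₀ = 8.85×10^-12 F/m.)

5.35×10^10 V/(m·s)

The displacement current between the plates equals the conduction current, I_d = 2.27 mA.
Since I_d = ε₀ A dE/dt, dE/dt = I_d/(ε₀A) = (2.27×10^-3)/((8.85×10^-12)(4.79×10^-3)) = 5.35×10^10 V/(m·s).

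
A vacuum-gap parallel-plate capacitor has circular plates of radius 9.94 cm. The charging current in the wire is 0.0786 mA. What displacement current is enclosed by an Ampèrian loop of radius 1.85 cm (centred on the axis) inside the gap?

By continuity the displacement current in the gap matches the conduction current: I_d = 7.86×10^-5 A.
Since J_d is uniform, the enclosed fraction is (r/R)² = 0.03464, giving I_d,enc = 2.72×10^-6 A.

2.72×10^-6 A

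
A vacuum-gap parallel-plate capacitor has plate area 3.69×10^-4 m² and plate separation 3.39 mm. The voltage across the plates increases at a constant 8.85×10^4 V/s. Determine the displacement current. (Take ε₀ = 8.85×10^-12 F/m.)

C = ε₀A/d = (8.85×10^-12)(3.69×10^-4)/(3.39×10^-3) = 9.633×10^-13 F.
I_d = C dV/dt = (9.633×10^-13)(8.85×10^4) = 8.53×10^-8 A.

8.53×10^-8 A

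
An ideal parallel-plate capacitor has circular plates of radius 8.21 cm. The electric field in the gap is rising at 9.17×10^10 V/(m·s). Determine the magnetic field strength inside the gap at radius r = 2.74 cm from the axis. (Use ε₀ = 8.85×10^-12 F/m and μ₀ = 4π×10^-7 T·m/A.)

1.40×10^-8 T

I_d = ε₀ dΦ_E/dt = ε₀ πR² (dE/dt) = (8.85×10^-12)(0.02118)(9.17×10^10) = 0.01719 A through the full plate area.
An Ampèrian loop of radius r encloses a fraction (r/R)² of I_d. Then B·2πr = μ₀ I_d (r/R)², giving B = μ₀ I_d r/(2πR²) = 1.40×10^-8 T.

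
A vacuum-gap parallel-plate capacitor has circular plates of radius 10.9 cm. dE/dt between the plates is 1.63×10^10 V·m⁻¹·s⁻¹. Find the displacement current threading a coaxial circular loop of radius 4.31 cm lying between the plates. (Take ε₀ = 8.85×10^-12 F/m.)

8.42×10^-4 A

I_d = ε₀ dΦ_E/dt = ε₀ πR² (dE/dt) = (8.85×10^-12)(0.03733)(1.63×10^10) = 5.385×10^-3 A through the full plate area.
Since J_d is uniform, the enclosed fraction is (r/R)² = 0.1564, giving I_d,enc = 8.42×10^-4 A.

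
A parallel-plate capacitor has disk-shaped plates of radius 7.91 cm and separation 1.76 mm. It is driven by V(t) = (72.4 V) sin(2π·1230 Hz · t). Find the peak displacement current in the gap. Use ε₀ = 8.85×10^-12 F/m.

(dE/dt)_max = V₀ω/d = 3.179×10^8 V/(m·s); ω = 2πf = 7728 rad/s.
I_d,max = ε₀ A (dE/dt)_max = (8.85×10^-12)(0.01966)(3.179×10^8) = 5.53×10^-5 A.

5.53×10^-5 A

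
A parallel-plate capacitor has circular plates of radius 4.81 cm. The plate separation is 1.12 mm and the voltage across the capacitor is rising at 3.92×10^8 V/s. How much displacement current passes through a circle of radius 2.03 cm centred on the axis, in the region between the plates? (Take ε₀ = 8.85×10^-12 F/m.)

dE/dt = (dV/dt)/d = 3.500×10^11 V/(m·s); I_d = ε₀(πR²)(dE/dt) = (8.85×10^-12)(7.268×10^-3)(3.500×10^11) = 0.02251 A.
The field is uniform, so I_d,enc = I_d (r/R)² = (0.02251)(2.03/4.81)² = 4.01×10^-3 A.

4.01×10^-3 A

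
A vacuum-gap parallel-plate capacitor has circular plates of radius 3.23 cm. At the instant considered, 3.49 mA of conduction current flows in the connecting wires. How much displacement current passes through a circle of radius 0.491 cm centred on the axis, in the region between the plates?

Between the plates the displacement current equals the wire current: I_d = 3.49 mA = 3.49×10^-3 A.
Through an area πr² the displacement current is I_d·(πr²/πR²) = I_d (r/R)² = 8.06×10^-5 A.

8.06×10^-5 A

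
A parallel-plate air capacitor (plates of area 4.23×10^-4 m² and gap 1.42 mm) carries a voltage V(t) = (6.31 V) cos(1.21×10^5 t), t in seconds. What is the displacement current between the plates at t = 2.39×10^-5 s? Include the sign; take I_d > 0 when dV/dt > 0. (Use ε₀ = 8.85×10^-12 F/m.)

dV/dt = (6.31)(1.21×10^5)·−sin(2.8919) = -1.887×10^5 V/s.
I_d = C dV/dt with C = ε₀A/d = (8.85×10^-12)(4.23×10^-4)/(1.42×10^-3) = 2.636×10^-12 F, so I_d = (2.636×10^-12)(-1.887×10^5) = -4.97×10^-7 A.

-4.97×10^-7 A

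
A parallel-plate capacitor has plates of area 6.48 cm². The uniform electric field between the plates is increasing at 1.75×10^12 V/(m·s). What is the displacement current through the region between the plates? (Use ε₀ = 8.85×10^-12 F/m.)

I_d = ε₀ A (dE/dt) = (8.85×10^-12)(6.48×10^-4 m²)(1.75×10^12) = 0.0100 A.

0.0100 A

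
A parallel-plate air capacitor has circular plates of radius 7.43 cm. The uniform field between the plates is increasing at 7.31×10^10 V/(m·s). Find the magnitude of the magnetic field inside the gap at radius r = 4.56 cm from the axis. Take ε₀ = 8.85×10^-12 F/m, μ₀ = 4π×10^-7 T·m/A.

Total displacement current: I_d = ε₀(πR²)(dE/dt) = (8.85×10^-12)(0.01734)(7.31×10^10) = 0.01122 A.
∮B·dl = μ₀ I_d,enc with I_d,enc = I_d r²/R² = 4.226×10^-3 A; so B = μ₀ I_d,enc/(2πr) = 1.85×10^-8 T.

1.85×10^-8 T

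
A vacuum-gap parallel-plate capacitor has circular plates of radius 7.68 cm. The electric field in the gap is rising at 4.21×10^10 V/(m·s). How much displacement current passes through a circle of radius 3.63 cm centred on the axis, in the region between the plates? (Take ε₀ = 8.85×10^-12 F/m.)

1.54×10^-3 A

Through the whole plate area (πR² = 0.01853 m²), I_d = ε₀ πR² dE/dt = 6.904×10^-3 A.
The field is uniform, so I_d,enc = I_d (r/R)² = (6.904×10^-3)(3.63/7.68)² = 1.54×10^-3 A.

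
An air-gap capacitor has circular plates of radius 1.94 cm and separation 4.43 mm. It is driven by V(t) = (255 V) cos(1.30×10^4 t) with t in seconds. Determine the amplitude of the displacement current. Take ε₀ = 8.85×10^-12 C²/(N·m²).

7.83×10^-6 A

The displacement current equals the conduction current C dV/dt, which peaks at C V₀ ω.
With C = ε₀A/d = (8.85×10^-12)(1.182×10^-3)/(4.43×10^-3) = 2.361×10^-12 F and ω = 1.30×10^4 rad/s, I_d,max = (2.361×10^-12)(255)(1.30×10^4) = 7.83×10^-6 A.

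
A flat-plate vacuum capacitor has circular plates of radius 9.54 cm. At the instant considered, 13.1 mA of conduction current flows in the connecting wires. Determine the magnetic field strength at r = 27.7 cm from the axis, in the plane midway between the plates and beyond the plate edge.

Between the plates the displacement current equals the wire current: I_d = 13.1 mA = 0.0131 A.
With r > R the enclosed displacement current is the full I_d; B = μ₀ I_d / (2πr) = 9.46×10^-9 T.

9.46×10^-9 T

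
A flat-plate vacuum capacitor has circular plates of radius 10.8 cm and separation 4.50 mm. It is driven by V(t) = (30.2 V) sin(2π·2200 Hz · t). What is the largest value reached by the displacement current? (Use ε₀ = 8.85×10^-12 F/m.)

3.01×10^-5 A

The displacement current equals the conduction current C dV/dt, which peaks at C V₀ ω.
With C = ε₀A/d = (8.85×10^-12)(0.03664)/(4.50×10^-3) = 7.206×10^-11 F and ω = 2πf = 1.382×10^4 rad/s, I_d,max = (7.206×10^-11)(30.2)(1.382×10^4) = 3.01×10^-5 A.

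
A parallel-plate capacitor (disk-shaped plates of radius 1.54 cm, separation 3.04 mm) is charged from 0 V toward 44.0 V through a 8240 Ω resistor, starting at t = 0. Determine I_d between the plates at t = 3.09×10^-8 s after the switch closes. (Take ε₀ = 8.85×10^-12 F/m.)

C = ε₀A/d = (8.85×10^-12)(7.451×10^-4)/(3.04×10^-3) = 2.169×10^-12 F, so τ = RC = 1.787×10^-8 s.
The conduction current is I(t) = (V₀/R) e^(−t/τ), and the displacement current between the plates equals it.
t/τ = 1.729; I_d = (44.0/8240) · e^(−1.729) = (5.340×10^-3)(0.1775) = 9.48×10^-4 A.

9.48×10^-4 A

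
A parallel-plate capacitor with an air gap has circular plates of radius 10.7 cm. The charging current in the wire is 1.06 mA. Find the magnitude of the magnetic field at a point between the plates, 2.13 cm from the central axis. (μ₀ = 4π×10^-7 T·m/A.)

3.94×10^-10 T

By continuity the displacement current in the gap matches the conduction current: I_d = 1.06×10^-3 A.
An Ampèrian loop of radius r encloses a fraction (r/R)² of I_d. Then B·2πr = μ₀ I_d (r/R)², giving B = μ₀ I_d r/(2πR²) = 3.94×10^-10 T.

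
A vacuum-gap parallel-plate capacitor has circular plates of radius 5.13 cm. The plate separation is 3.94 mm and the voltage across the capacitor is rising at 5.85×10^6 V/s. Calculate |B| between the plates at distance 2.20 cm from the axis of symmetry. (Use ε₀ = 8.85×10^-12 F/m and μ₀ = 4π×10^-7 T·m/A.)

I_d = C dV/dt with C = ε₀πR²/d = 1.857×10^-11 F, so I_d = (1.857×10^-11)(5.85×10^6) = 1.086×10^-4 A.
For r < R the Ampère–Maxwell law gives B(2πr) = μ₀ I_d (r²/R²), so B = μ₀ I_d r/(2πR²) = (4π×10^-7)(1.086×10^-4)(0.0220)/(2π·0.0513²) = 1.82×10^-10 T.

1.82×10^-10 T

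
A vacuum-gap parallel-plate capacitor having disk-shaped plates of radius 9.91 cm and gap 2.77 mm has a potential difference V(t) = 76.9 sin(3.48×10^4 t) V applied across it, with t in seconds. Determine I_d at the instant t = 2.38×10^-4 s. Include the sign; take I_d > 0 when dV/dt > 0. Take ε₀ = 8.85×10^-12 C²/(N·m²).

C = ε₀A/d = (8.85×10^-12)(0.03085)/(2.77×10^-3) = 9.856×10^-11 F. dV/dt = V₀ω·cos(ωt); at ωt = 8.2824 rad this factor is -0.4154.
I_d = C dV/dt = (9.856×10^-11)(76.9)(3.48×10^4)(-0.4154) = -1.10×10^-4 A.

-1.10×10^-4 A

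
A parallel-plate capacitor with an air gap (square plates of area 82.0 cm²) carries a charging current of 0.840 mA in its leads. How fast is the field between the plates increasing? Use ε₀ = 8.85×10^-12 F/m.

1.16×10^10 V/(m·s)

Charge continuity gives I_d = I = 8.40×10^-4 A between the plates.
Inverting I_d = ε₀ A dE/dt gives dE/dt = 8.40×10^-4 / (8.85×10^-12 · 8.20×10^-3) = 1.16×10^10 V/(m·s).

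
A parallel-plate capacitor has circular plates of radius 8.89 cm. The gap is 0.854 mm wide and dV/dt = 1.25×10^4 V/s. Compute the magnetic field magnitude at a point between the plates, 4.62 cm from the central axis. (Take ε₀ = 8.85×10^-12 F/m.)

3.76×10^-12 T

I_d = C dV/dt with C = ε₀πR²/d = 2.573×10^-10 F, so I_d = (2.573×10^-10)(1.25×10^4) = 3.216×10^-6 A.
An Ampèrian loop of radius r encloses a fraction (r/R)² of I_d. Then B·2πr = μ₀ I_d (r/R)², giving B = μ₀ I_d r/(2πR²) = 3.76×10^-12 T.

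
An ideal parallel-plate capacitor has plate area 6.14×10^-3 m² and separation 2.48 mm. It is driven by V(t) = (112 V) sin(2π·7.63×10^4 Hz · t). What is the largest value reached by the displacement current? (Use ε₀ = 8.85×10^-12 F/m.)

1.18×10^-3 A

The displacement current equals the conduction current C dV/dt, which peaks at C V₀ ω.
With C = ε₀A/d = (8.85×10^-12)(6.14×10^-3)/(2.48×10^-3) = 2.191×10^-11 F and ω = 2πf = 4.794×10^5 rad/s, I_d,max = (2.191×10^-11)(112)(4.794×10^5) = 1.18×10^-3 A.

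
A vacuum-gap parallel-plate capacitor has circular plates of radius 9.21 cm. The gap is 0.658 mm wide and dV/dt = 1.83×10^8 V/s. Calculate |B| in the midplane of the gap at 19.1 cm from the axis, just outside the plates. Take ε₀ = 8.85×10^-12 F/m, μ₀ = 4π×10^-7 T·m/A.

With E = V/d, dE/dt = 2.781×10^11 V/(m·s) and πR² = 0.02665 m², giving I_d = ε₀ πR² dE/dt = 0.06559 A.
With r > R the enclosed displacement current is the full I_d; B = μ₀ I_d / (2πr) = 6.87×10^-8 T.

6.87×10^-8 T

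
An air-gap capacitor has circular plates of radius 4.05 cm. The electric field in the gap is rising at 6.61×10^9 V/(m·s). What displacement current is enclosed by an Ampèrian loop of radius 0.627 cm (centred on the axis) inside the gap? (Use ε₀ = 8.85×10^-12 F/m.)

Through the whole plate area (πR² = 5.153×10^-3 m²), I_d = ε₀ πR² dE/dt = 3.014×10^-4 A.
Through an area πr² the displacement current is I_d·(πr²/πR²) = I_d (r/R)² = 7.22×10^-6 A.

7.22×10^-6 A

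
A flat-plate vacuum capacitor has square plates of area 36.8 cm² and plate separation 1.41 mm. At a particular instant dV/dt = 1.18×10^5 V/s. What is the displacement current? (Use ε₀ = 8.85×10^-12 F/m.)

2.73×10^-6 A

The field between the plates is E = V/d, so dE/dt = (1.18×10^5)/(1.41×10^-3 m) = 8.369×10^7 V/(m·s).
I_d = ε₀ A (dE/dt) = (8.85×10^-12)(3.68×10^-3)(8.369×10^7) = 2.73×10^-6 A.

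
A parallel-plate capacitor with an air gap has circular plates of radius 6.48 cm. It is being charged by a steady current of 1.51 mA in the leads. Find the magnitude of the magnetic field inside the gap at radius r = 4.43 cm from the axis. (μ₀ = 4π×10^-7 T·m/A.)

3.19×10^-9 T

By continuity the displacement current in the gap matches the conduction current: I_d = 1.51×10^-3 A.
∮B·dl = μ₀ I_d,enc with I_d,enc = I_d r²/R² = 7.057×10^-4 A; so B = μ₀ I_d,enc/(2πr) = 3.19×10^-9 T.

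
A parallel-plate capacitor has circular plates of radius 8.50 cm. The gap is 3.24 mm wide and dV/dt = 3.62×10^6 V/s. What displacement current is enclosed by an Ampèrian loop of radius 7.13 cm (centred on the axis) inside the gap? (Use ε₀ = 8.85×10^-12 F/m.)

1.58×10^-4 A

dE/dt = (dV/dt)/d = 1.117×10^9 V/(m·s); I_d = ε₀(πR²)(dE/dt) = (8.85×10^-12)(0.02270)(1.117×10^9) = 2.244×10^-4 A.
Through an area πr² the displacement current is I_d·(πr²/πR²) = I_d (r/R)² = 1.58×10^-4 A.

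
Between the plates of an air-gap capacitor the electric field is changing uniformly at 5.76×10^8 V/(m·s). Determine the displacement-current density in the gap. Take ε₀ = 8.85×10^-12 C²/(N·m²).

The displacement-current density is ε₀ ∂E/∂t = (8.85×10^-12)(5.76×10^8) = 5.10×10^-3 A/m².

5.10×10^-3 A/m²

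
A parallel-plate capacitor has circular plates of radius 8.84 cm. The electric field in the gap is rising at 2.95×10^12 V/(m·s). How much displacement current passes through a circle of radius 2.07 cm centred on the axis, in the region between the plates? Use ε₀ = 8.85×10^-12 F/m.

0.0351 A

Total displacement current: I_d = ε₀(πR²)(dE/dt) = (8.85×10^-12)(0.02455)(2.95×10^12) = 0.6409 A.
Through an area πr² the displacement current is I_d·(πr²/πR²) = I_d (r/R)² = 0.0351 A.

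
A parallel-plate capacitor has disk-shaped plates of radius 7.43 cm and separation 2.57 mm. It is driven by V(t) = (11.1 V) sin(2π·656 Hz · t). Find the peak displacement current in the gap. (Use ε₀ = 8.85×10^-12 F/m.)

(dE/dt)_max = V₀ω/d = 1.780×10^7 V/(m·s); ω = 2πf = 4122 rad/s.
I_d,max = ε₀ A (dE/dt)_max = (8.85×10^-12)(0.01734)(1.780×10^7) = 2.73×10^-6 A.

2.73×10^-6 A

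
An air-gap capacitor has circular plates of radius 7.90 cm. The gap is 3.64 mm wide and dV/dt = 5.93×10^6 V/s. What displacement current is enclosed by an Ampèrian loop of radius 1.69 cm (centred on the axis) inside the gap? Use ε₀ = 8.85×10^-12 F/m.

1.29×10^-5 A

With E = V/d, dE/dt = 1.629×10^9 V/(m·s) and πR² = 0.01961 m², giving I_d = ε₀ πR² dE/dt = 2.827×10^-4 A.
The field is uniform, so I_d,enc = I_d (r/R)² = (2.827×10^-4)(1.69/7.90)² = 1.29×10^-5 A.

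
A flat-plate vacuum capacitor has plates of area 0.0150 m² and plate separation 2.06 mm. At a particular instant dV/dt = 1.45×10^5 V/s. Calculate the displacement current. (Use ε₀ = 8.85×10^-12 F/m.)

C = ε₀A/d = (8.85×10^-12)(0.0150)/(2.06×10^-3) = 6.444×10^-11 F.
I_d = C dV/dt = (6.444×10^-11)(1.45×10^5) = 9.34×10^-6 A.

9.34×10^-6 A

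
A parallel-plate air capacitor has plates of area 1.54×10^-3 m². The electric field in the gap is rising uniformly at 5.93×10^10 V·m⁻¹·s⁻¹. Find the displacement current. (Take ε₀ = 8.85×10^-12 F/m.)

I_d = ε₀ A (dE/dt) = (8.85×10^-12)(1.54×10^-3 m²)(5.93×10^10) = 8.08×10^-4 A.

8.08×10^-4 A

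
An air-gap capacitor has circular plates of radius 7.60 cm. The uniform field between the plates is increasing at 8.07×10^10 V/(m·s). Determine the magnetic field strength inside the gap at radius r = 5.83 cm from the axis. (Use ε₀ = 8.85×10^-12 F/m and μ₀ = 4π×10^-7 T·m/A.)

2.62×10^-8 T

Total displacement current: I_d = ε₀(πR²)(dE/dt) = (8.85×10^-12)(0.01815)(8.07×10^10) = 0.01296 A.
For r < R the Ampère–Maxwell law gives B(2πr) = μ₀ I_d (r²/R²), so B = μ₀ I_d r/(2πR²) = (4π×10^-7)(0.01296)(0.0583)/(2π·0.0760²) = 2.62×10^-8 T.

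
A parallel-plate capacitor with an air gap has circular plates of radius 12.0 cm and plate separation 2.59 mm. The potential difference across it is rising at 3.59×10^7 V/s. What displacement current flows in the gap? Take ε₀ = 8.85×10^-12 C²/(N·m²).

The displacement current equals the charging current C dV/dt. With C = ε₀A/d = (8.85×10^-12)(0.04524)/(2.59×10^-3) = 1.546×10^-10 F, I_d = (1.546×10^-10)(3.59×10^7) = 5.55×10^-3 A.

5.55×10^-3 A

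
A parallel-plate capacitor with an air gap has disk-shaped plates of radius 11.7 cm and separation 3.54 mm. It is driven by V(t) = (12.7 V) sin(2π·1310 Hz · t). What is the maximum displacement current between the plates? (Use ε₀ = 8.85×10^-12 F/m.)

1.12×10^-5 A

The displacement current equals the conduction current C dV/dt, which peaks at C V₀ ω.
With C = ε₀A/d = (8.85×10^-12)(0.04301)/(3.54×10^-3) = 1.075×10^-10 F and ω = 2πf = 8231 rad/s, I_d,max = (1.075×10^-10)(12.7)(8231) = 1.12×10^-5 A.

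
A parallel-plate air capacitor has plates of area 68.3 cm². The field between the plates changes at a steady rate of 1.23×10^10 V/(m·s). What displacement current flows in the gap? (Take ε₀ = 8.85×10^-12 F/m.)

7.43×10^-4 A

The displacement current is ε₀ times dΦ_E/dt = ε₀ A dE/dt = (8.85×10^-12)(6.83×10^-3)(1.23×10^10) = 7.43×10^-4 A.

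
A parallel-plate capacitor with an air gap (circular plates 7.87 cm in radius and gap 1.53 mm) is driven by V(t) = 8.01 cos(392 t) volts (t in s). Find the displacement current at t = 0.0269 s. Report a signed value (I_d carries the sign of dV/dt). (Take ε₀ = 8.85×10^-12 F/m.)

C = ε₀A/d = (8.85×10^-12)(0.01946)/(1.53×10^-3) = 1.126×10^-10 F. dV/dt = V₀ω·−sin(ωt); at ωt = 10.5448 rad this factor is 0.9001.
I_d = C dV/dt = (1.126×10^-10)(8.01)(392)(0.9001) = 3.18×10^-7 A.

3.18×10^-7 A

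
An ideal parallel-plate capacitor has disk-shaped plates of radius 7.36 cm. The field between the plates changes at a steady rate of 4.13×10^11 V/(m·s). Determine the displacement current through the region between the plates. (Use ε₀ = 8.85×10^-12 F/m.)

0.0622 A

With a uniform field, Φ_E = EA, so I_d = ε₀ A dE/dt = 0.0622 A.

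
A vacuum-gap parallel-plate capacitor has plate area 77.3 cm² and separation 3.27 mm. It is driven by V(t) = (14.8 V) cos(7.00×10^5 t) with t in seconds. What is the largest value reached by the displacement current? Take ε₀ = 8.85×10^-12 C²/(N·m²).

C = ε₀A/d = (8.85×10^-12)(7.73×10^-3)/(3.27×10^-3) = 2.092×10^-11 F; ω = 7.00×10^5 rad/s.
I_d = C dV/dt, so |I_d|_max = C V₀ ω = (2.092×10^-11)(14.8)(7.00×10^5) = 2.17×10^-4 A.

2.17×10^-4 A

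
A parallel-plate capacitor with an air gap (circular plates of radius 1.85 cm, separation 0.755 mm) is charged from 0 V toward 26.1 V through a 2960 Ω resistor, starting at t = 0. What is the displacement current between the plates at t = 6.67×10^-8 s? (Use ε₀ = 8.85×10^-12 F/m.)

1.48×10^-3 A

C = ε₀A/d = (8.85×10^-12)(1.075×10^-3)/(7.55×10^-4) = 1.260×10^-11 F, so τ = RC = 3.730×10^-8 s.
The conduction current is I(t) = (V₀/R) e^(−t/τ), and the displacement current between the plates equals it.
t/τ = 1.788; I_d = (26.1/2960) · e^(−1.788) = (8.818×10^-3)(0.1673) = 1.48×10^-3 A.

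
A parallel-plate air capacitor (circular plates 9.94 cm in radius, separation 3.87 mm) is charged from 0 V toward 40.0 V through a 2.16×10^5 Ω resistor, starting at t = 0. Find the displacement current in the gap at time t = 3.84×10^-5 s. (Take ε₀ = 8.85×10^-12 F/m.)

With C = ε₀A/d = (8.85×10^-12)(0.03104)/(3.87×10^-3) = 7.098×10^-11 F, the time constant is τ = RC = 1.533×10^-5 s, so t/τ = 2.505 and e^(−t/τ) = 0.08168.
I_d = I_cond = (V₀/R) e^(−t/τ) = (1.852×10^-4)(0.08168) = 1.51×10^-5 A.

1.51×10^-5 A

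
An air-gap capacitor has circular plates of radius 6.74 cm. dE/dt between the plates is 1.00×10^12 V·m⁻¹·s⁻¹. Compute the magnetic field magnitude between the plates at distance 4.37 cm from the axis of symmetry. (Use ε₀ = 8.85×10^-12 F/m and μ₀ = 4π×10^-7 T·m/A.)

Through the whole plate area (πR² = 0.01427 m²), I_d = ε₀ πR² dE/dt = 0.1263 A.
For r < R the Ampère–Maxwell law gives B(2πr) = μ₀ I_d (r²/R²), so B = μ₀ I_d r/(2πR²) = (4π×10^-7)(0.1263)(0.0437)/(2π·0.0674²) = 2.43×10^-7 T.

2.43×10^-7 T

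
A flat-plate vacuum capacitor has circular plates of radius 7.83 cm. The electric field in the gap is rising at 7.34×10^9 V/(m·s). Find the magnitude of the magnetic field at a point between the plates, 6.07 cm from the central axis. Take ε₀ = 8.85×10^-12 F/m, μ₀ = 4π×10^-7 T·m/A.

Through the whole plate area (πR² = 0.01926 m²), I_d = ε₀ πR² dE/dt = 1.251×10^-3 A.
An Ampèrian loop of radius r encloses a fraction (r/R)² of I_d. Then B·2πr = μ₀ I_d (r/R)², giving B = μ₀ I_d r/(2πR²) = 2.48×10^-9 T.

2.48×10^-9 T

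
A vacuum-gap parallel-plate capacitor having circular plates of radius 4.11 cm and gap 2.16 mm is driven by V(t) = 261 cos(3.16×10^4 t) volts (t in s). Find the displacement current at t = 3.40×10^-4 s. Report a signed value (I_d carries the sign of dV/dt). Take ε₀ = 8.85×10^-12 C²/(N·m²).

1.74×10^-4 A

dV/dt = (261)(3.16×10^4)·−sin(10.744) = 7.988×10^6 V/s.
I_d = C dV/dt with C = ε₀A/d = (8.85×10^-12)(5.307×10^-3)/(2.16×10^-3) = 2.174×10^-11 F, so I_d = (2.174×10^-11)(7.988×10^6) = 1.74×10^-4 A.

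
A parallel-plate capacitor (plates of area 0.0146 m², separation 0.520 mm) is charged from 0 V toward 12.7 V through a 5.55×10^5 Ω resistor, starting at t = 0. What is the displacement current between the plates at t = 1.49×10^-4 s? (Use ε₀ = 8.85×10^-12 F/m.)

C = ε₀A/d = (8.85×10^-12)(0.0146)/(5.20×10^-4) = 2.485×10^-10 F, so τ = RC = 1.379×10^-4 s.
The conduction current is I(t) = (V₀/R) e^(−t/τ), and the displacement current between the plates equals it.
t/τ = 1.080; I_d = (12.7/5.55×10^5) · e^(−1.080) = (2.288×10^-5)(0.3396) = 7.77×10^-6 A.

7.77×10^-6 A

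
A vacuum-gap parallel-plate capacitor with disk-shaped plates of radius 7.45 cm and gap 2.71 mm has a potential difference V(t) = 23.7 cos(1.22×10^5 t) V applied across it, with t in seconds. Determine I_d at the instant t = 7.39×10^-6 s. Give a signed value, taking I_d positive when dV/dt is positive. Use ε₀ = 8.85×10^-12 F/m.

dV/dt = (23.7)(1.22×10^5)·−sin(0.90158) = -2.268×10^6 V/s.
I_d = C dV/dt with C = ε₀A/d = (8.85×10^-12)(0.01744)/(2.71×10^-3) = 5.695×10^-11 F, so I_d = (5.695×10^-11)(-2.268×10^6) = -1.29×10^-4 A.

-1.29×10^-4 A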